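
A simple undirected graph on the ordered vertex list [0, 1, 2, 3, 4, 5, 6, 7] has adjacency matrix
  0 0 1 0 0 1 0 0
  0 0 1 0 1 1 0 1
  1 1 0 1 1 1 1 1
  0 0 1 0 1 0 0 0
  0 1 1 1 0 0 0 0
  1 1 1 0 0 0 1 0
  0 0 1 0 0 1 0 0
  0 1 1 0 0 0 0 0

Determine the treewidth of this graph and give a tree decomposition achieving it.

Every bag has size at most 3, so the width is 3 − 1 = 2 and tw(G) ≤ 2. For the lower bound, the 3 vertices {0, 2, 5} are pairwise adjacent, and any tree decomposition puts a clique entirely inside one bag — forcing width ≥ 2. Therefore the treewidth is 2.

Treewidth 2.
Bags: B1 = {1, 2, 5}  B2 = {1, 2, 4}  B3 = {0, 2, 5}  B4 = {2, 3, 4}  B5 = {2, 5, 6}  B6 = {1, 2, 7}
Tree: B1–B2, B1–B3, B2–B4, B1–B5, B2–B6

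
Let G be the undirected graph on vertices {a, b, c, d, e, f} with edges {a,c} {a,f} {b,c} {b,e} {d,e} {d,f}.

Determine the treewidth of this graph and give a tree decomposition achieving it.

Treewidth 2.
One such decomposition:
Bags: B1 = {d, e, f}  B2 = {a, e, f}  B3 = {a, c, e}  B4 = {b, c, e}
Tree: B1–B2, B2–B3, B3–B4

The largest bag has 3 vertices, giving width 2; this decomposition certifies tw(G) ≤ 2. Since e–d–f–a–c–b–e is a cycle in G, G is not acyclic. Forests are exactly the graphs of treewidth ≤ 1, so tw(G) ≥ 2. Combining the bounds, tw(G) = 2.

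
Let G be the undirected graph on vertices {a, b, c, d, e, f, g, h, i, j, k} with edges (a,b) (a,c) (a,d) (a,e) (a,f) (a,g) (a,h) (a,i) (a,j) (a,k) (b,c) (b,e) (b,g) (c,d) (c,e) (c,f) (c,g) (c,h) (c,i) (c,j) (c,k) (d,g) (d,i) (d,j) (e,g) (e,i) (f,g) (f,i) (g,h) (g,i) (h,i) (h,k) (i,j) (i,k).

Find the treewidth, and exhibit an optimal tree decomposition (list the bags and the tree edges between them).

Every bag has size at most 5, so the width is 5 − 1 = 4 and tw(G) ≤ 4. On the other hand G contains the 5-clique {a, b, c, e, g}. A clique must lie in a single bag of any decomposition, so no decomposition can have width below 4. Therefore the treewidth is 4.

Treewidth 4.
One such decomposition:
Bags: B1 = {a, c, e, g, i}  B2 = {a, c, g, h, i}  B3 = {a, c, f, g, i}  B4 = {a, b, c, e, g}  B5 = {a, c, d, g, i}  B6 = {a, c, d, i, j}  B7 = {a, c, h, i, k}
Tree: B1–B2, B1–B3, B1–B4, B1–B5, B5–B6, B2–B7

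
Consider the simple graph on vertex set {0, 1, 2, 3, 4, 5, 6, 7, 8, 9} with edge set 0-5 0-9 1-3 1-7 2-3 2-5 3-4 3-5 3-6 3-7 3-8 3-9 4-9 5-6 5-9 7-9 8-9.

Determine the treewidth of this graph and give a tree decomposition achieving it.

Each bag holds 3 vertices, so the decomposition has width 2, which upper-bounds the treewidth. On the other hand G contains the 3-clique {0, 5, 9}. A clique must lie in a single bag of any decomposition, so no decomposition can have width below 2. Combining the bounds, tw(G) = 2.

Treewidth 2.
One optimal decomposition is:
Bags: B1 = {3, 7, 9}  B2 = {3, 5, 9}  B3 = {3, 5, 6}  B4 = {3, 4, 9}  B5 = {3, 8, 9}  B6 = {2, 3, 5}  B7 = {1, 3, 7}  B8 = {0, 5, 9}
Tree: B1–B2, B2–B3, B1–B4, B4–B5, B3–B6, B1–B7, B2–B8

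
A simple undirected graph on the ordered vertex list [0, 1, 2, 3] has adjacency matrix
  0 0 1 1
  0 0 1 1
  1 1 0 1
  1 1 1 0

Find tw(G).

A width-2 tree decomposition is:
Bags: B1 = {0, 2, 3}  B2 = {1, 2, 3}
Tree: B1–B2
The largest bag has 3 vertices, giving width 2; this decomposition certifies tw(G) ≤ 2. On the other hand G contains the 3-clique {0, 2, 3}. A clique must lie in a single bag of any decomposition, so no decomposition can have width below 2. Combining the bounds, tw(G) = 2.

2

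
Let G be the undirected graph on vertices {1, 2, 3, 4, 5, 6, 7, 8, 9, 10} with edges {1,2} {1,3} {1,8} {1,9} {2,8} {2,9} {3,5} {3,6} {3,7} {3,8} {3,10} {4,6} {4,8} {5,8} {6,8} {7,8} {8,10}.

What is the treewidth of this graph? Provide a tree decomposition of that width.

Every bag has size at most 3, so the width is 3 − 1 = 2 and tw(G) ≤ 2. Conversely, {1, 2, 8} is a clique of size 3, and the vertices of any clique must share a bag in every tree decomposition; so some bag has ≥ 3 vertices and tw(G) ≥ 2. Combining the bounds, tw(G) = 2.

Treewidth 2.
One optimal decomposition is:
Bags: B1 = {3, 5, 8}  B2 = {3, 6, 8}  B3 = {3, 7, 8}  B4 = {1, 3, 8}  B5 = {1, 2, 8}  B6 = {4, 6, 8}  B7 = {3, 8, 10}  B8 = {1, 2, 9}
Tree: B1–B2, B2–B3, B3–B4, B4–B5, B2–B6, B2–B7, B5–B8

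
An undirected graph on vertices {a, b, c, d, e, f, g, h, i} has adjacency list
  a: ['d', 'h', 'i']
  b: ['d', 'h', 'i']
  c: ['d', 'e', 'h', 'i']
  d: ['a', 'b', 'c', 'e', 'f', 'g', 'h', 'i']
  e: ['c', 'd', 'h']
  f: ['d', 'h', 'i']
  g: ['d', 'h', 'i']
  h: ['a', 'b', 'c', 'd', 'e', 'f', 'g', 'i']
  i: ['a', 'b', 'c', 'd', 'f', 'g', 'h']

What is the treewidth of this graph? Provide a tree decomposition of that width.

Treewidth 3.
Bags: B1 = {a, d, h, i}  B2 = {b, d, h, i}  B3 = {d, f, h, i}  B4 = {c, d, h, i}  B5 = {d, g, h, i}  B6 = {c, d, e, h}
Tree: B1–B2, B2–B3, B1–B4, B4–B5, B4–B6

Every bag has size at most 4, so the width is 4 − 1 = 3 and tw(G) ≤ 3. On the other hand G contains the 4-clique {c, d, e, h}. A clique must lie in a single bag of any decomposition, so no decomposition can have width below 3. The upper and lower bounds meet at 3, so that is the treewidth.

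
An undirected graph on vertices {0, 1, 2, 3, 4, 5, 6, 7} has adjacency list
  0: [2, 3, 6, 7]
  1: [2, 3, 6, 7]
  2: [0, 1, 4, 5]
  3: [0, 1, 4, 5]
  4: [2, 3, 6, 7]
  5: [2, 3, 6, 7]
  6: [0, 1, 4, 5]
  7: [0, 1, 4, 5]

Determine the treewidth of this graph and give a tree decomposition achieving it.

Treewidth 4.
One optimal decomposition is:
Bags: B1 = {0, 2, 3, 6, 7}  B2 = {2, 3, 5, 6, 7}  B3 = {1, 2, 3, 6, 7}  B4 = {2, 3, 4, 6, 7}
Tree: B1–B2, B2–B3, B3–B4

Every bag has size at most 5, so the width is 5 − 1 = 4 and tw(G) ≤ 4. For the lower bound: the 5 vertex sets {0,6}, {3,5}, {1,7}, {2}, {4} are disjoint, each induces a connected subgraph, and every pair is joined by at least one edge of G. Contracting each set to a single vertex therefore yields K_{5} as a minor, and since treewidth is minor-monotone, tw(G) ≥ tw(K_{5}) = 4. Hence tw(G) = 4 exactly.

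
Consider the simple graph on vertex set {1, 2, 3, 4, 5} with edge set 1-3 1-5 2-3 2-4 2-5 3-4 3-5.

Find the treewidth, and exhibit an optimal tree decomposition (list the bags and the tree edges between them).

The largest bag has 3 vertices, giving width 2; this decomposition certifies tw(G) ≤ 2. For the lower bound, the 3 vertices {1, 3, 5} are pairwise adjacent, and any tree decomposition puts a clique entirely inside one bag — forcing width ≥ 2. Hence tw(G) = 2 exactly.

Treewidth 2.
One optimal decomposition is:
Bags: B1 = {2, 3, 5}  B2 = {1, 3, 5}  B3 = {2, 3, 4}
Tree: B1–B2, B1–B3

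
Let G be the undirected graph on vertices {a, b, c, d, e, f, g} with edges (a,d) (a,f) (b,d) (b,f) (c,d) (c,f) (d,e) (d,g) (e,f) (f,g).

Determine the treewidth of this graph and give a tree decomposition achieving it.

Treewidth 2.
One optimal decomposition is:
Bags: B1 = {d, f, g}  B2 = {a, d, f}  B3 = {b, d, f}  B4 = {c, d, f}  B5 = {d, e, f}
Tree: B1–B2, B2–B3, B3–B4, B4–B5

Every bag has size at most 3, so the width is 3 − 1 = 2 and tw(G) ≤ 2. For the lower bound, G contains the cycle f–g–d–a–f, so G is not a forest; only forests have treewidth ≤ 1, hence tw(G) ≥ 2. The upper and lower bounds meet at 2, so that is the treewidth.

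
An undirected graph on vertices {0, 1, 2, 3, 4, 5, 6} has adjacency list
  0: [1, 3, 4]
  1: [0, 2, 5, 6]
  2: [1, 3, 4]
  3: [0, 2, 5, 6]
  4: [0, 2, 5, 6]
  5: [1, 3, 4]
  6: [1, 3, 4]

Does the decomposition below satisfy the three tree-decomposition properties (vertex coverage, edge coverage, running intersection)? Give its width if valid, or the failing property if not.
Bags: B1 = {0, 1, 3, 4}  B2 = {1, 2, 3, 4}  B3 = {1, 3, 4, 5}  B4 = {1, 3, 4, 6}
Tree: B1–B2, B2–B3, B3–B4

Vertex coverage: the bags together contain {0, 1, 2, 3, 4, 5, 6}, the full vertex set. Edge coverage: each edge of G has both endpoints in at least one bag. Running intersection: for every vertex, the bags containing it form a connected subtree. All three properties hold, so this is a valid tree decomposition of width max|bag| − 1 = 3, and hence tw(G) ≤ 3.

Yes; width 3.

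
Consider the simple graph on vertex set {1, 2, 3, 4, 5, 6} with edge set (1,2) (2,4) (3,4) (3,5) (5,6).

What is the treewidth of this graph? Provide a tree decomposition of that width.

Treewidth 1.
One optimal decomposition is:
Bags: B1 = {1, 2}  B2 = {2, 4}  B3 = {3, 4}  B4 = {3, 5}  B5 = {5, 6}
Tree: B1–B2, B2–B3, B3–B4, B4–B5

The largest bag has 2 vertices, giving width 1; this decomposition certifies tw(G) ≤ 1. Since G has at least one edge (e.g. 1–2), it is not an edgeless graph, so tw(G) ≥ 1. Hence tw(G) = 1 exactly.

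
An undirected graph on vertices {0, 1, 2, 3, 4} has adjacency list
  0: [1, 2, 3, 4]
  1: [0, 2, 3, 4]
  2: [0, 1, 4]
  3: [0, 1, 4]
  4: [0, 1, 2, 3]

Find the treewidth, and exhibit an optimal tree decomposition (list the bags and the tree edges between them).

Every bag has size at most 4, so the width is 4 − 1 = 3 and tw(G) ≤ 3. Conversely, {0, 1, 2, 4} is a clique of size 4, and the vertices of any clique must share a bag in every tree decomposition; so some bag has ≥ 4 vertices and tw(G) ≥ 3. Therefore the treewidth is 3.

Treewidth 3.
Bags: B1 = {0, 1, 2, 4}  B2 = {0, 1, 3, 4}
Tree: B1–B2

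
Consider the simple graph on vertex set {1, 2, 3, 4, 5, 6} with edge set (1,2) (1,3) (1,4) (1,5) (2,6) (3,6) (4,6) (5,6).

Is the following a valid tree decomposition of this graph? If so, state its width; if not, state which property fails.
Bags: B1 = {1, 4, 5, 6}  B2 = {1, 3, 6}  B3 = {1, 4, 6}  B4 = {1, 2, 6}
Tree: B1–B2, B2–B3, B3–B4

No — bags containing vertex 4 are not connected in the tree.

A tree decomposition must satisfy three properties: every vertex lies in some bag; for every edge, both endpoints lie together in some bag; and for every vertex, the bags containing it form a connected subtree. Here bags containing vertex 4 are not connected in the tree, so the decomposition is invalid.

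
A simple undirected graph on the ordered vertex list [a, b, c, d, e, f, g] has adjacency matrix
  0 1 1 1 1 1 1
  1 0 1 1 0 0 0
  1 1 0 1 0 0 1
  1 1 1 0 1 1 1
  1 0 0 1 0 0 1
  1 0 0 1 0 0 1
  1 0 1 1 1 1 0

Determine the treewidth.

A width-3 tree decomposition is:
Bags: B1 = {a, d, f, g}  B2 = {a, c, d, g}  B3 = {a, d, e, g}  B4 = {a, b, c, d}
Tree: B1–B2, B1–B3, B2–B4
Every bag has size at most 4, so the width is 4 − 1 = 3 and tw(G) ≤ 3. Conversely, {a, d, e, g} is a clique of size 4, and the vertices of any clique must share a bag in every tree decomposition; so some bag has ≥ 4 vertices and tw(G) ≥ 3. Combining the bounds, tw(G) = 3.

3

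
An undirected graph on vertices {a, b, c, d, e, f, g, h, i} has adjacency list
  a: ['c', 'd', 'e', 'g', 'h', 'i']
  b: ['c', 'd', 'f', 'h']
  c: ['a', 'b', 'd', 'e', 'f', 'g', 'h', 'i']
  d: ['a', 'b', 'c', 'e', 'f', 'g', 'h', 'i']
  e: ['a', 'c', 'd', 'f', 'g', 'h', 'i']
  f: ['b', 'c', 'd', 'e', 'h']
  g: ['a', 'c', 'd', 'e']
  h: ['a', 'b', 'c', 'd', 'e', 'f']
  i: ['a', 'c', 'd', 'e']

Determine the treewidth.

A width-4 tree decomposition is:
Bags: B1 = {c, d, e, f, h}  B2 = {a, c, d, e, h}  B3 = {b, c, d, f, h}  B4 = {a, c, d, e, g}  B5 = {a, c, d, e, i}
Tree: B1–B2, B1–B3, B2–B4, B4–B5
Each bag holds 5 vertices, so the decomposition has width 4, which upper-bounds the treewidth. For the lower bound, the 5 vertices {a, c, d, e, g} are pairwise adjacent, and any tree decomposition puts a clique entirely inside one bag — forcing width ≥ 4. The upper and lower bounds meet at 4, so that is the treewidth.

4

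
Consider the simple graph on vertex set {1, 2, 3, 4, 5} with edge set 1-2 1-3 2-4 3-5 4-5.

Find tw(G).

A width-2 tree decomposition is:
Bags: B1 = {1, 2, 4}  B2 = {1, 4, 5}  B3 = {1, 3, 5}
Tree: B1–B2, B2–B3
Every bag has size at most 3, so the width is 3 − 1 = 2 and tw(G) ≤ 2. The edges 1–2–4–5–3–1 form a cycle, so G is not a tree and its treewidth is at least 2. Hence tw(G) = 2 exactly.

2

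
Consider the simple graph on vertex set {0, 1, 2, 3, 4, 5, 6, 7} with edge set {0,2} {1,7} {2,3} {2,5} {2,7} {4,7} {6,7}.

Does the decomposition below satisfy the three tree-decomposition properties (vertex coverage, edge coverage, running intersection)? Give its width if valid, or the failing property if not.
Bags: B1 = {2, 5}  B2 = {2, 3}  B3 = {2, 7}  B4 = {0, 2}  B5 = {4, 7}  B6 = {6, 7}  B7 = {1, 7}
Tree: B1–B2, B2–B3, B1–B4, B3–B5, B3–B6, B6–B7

Yes; width 1.

Checking the three conditions: (i) the bags cover all of {0, 1, 2, 3, 4, 5, 6, 7}; (ii) for each edge, some bag contains both endpoints; (iii) the bags containing any fixed vertex form a subtree. All hold, so the decomposition is valid with width 2 − 1 = 1.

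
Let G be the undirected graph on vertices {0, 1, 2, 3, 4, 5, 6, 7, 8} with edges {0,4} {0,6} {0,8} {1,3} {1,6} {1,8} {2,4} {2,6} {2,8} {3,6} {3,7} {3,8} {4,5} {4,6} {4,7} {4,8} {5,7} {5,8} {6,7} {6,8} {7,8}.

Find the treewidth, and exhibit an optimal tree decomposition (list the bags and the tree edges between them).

Each bag holds 4 vertices, so the decomposition has width 3, which upper-bounds the treewidth. Conversely, {4, 5, 7, 8} is a clique of size 4, and the vertices of any clique must share a bag in every tree decomposition; so some bag has ≥ 4 vertices and tw(G) ≥ 3. Therefore the treewidth is 3.

Treewidth 3.
One optimal decomposition is:
Bags: B1 = {4, 6, 7, 8}  B2 = {0, 4, 6, 8}  B3 = {2, 4, 6, 8}  B4 = {4, 5, 7, 8}  B5 = {3, 6, 7, 8}  B6 = {1, 3, 6, 8}
Tree: B1–B2, B1–B3, B1–B4, B1–B5, B5–B6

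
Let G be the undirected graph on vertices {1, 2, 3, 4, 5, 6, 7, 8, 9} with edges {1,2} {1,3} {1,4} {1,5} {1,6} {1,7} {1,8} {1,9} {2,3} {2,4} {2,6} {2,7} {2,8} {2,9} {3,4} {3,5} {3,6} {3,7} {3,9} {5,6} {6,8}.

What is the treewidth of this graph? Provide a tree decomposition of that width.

Every bag has size at most 4, so the width is 4 − 1 = 3 and tw(G) ≤ 3. Conversely, {1, 2, 6, 8} is a clique of size 4, and the vertices of any clique must share a bag in every tree decomposition; so some bag has ≥ 4 vertices and tw(G) ≥ 3. Therefore the treewidth is 3.

Treewidth 3.
Bags: B1 = {1, 2, 3, 9}  B2 = {1, 2, 3, 4}  B3 = {1, 2, 3, 6}  B4 = {1, 3, 5, 6}  B5 = {1, 2, 6, 8}  B6 = {1, 2, 3, 7}
Tree: B1–B2, B2–B3, B3–B4, B3–B5, B1–B6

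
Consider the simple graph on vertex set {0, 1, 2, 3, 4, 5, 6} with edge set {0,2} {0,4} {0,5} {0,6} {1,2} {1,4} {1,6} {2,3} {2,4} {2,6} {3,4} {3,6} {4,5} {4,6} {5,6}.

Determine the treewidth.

A width-3 tree decomposition is:
Bags: B1 = {0, 4, 5, 6}  B2 = {0, 2, 4, 6}  B3 = {2, 3, 4, 6}  B4 = {1, 2, 4, 6}
Tree: B1–B2, B2–B3, B2–B4
Each bag holds 4 vertices, so the decomposition has width 3, which upper-bounds the treewidth. On the other hand G contains the 4-clique {0, 2, 4, 6}. A clique must lie in a single bag of any decomposition, so no decomposition can have width below 3. Therefore the treewidth is 3.

3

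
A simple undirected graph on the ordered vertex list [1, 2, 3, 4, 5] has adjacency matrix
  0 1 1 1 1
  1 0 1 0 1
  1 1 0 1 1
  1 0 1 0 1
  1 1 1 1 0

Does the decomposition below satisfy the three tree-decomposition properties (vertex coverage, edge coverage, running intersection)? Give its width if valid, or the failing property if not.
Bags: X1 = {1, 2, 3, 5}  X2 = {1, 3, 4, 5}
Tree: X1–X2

Checking the three conditions: (i) the bags cover all of {1, 2, 3, 4, 5}; (ii) for each edge, some bag contains both endpoints; (iii) the bags containing any fixed vertex form a subtree. All hold, so the decomposition is valid with width 4 − 1 = 3.

Yes; width 3.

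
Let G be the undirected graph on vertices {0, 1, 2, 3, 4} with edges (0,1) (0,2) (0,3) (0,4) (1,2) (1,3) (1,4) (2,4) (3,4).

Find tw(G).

3

A width-3 tree decomposition is:
Bags: B1 = {0, 1, 2, 4}  B2 = {0, 1, 3, 4}
Tree: B1–B2
Every bag has size at most 4, so the width is 4 − 1 = 3 and tw(G) ≤ 3. For the lower bound, the 4 vertices {0, 1, 2, 4} are pairwise adjacent, and any tree decomposition puts a clique entirely inside one bag — forcing width ≥ 3. Combining the bounds, tw(G) = 3.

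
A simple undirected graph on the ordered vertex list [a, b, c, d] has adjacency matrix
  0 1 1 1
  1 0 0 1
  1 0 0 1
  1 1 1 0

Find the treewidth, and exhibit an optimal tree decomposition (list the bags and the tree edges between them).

Treewidth 2.
Bags: B1 = {a, b, d}  B2 = {a, c, d}
Tree: B1–B2

Each bag holds 3 vertices, so the decomposition has width 2, which upper-bounds the treewidth. Conversely, {a, c, d} is a clique of size 3, and the vertices of any clique must share a bag in every tree decomposition; so some bag has ≥ 3 vertices and tw(G) ≥ 2. Therefore the treewidth is 2.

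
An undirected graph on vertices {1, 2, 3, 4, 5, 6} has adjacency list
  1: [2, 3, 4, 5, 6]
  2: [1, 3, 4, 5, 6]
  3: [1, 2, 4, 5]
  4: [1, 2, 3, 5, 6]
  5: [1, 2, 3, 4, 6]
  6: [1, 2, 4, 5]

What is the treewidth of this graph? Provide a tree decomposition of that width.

Every bag has size at most 5, so the width is 5 − 1 = 4 and tw(G) ≤ 4. On the other hand G contains the 5-clique {1, 2, 3, 4, 5}. A clique must lie in a single bag of any decomposition, so no decomposition can have width below 4. The upper and lower bounds meet at 4, so that is the treewidth.

Treewidth 4.
One optimal decomposition is:
Bags: B1 = {1, 2, 3, 4, 5}  B2 = {1, 2, 4, 5, 6}
Tree: B1–B2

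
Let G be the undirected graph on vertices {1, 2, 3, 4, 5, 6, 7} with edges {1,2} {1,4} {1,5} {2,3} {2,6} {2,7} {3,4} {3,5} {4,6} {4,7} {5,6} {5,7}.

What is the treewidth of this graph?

3

A width-3 tree decomposition is:
Bags: B1 = {2, 3, 4, 5}  B2 = {2, 4, 5, 6}  B3 = {1, 2, 4, 5}  B4 = {2, 4, 5, 7}
Tree: B1–B2, B2–B3, B3–B4
Every bag has size at most 4, so the width is 4 − 1 = 3 and tw(G) ≤ 3. For the lower bound: the 4 vertex sets {3,4}, {5,6}, {2}, {1} are disjoint, each induces a connected subgraph, and every pair is joined by at least one edge of G. Contracting each set to a single vertex therefore yields K_{4} as a minor, and since treewidth is minor-monotone, tw(G) ≥ tw(K_{4}) = 3. Combining the bounds, tw(G) = 3.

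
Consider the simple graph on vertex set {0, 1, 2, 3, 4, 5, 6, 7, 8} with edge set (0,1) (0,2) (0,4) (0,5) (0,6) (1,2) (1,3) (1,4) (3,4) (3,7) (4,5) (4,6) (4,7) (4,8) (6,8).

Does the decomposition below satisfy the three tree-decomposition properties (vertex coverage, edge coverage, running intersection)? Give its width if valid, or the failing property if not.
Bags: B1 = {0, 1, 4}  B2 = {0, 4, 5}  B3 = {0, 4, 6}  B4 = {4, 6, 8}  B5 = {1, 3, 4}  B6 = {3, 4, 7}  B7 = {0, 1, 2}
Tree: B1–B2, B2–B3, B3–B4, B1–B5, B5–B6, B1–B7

Checking the three conditions: (i) the bags cover all of {0, 1, 2, 3, 4, 5, 6, 7, 8}; (ii) for each edge, some bag contains both endpoints; (iii) the bags containing any fixed vertex form a subtree. All hold, so the decomposition is valid with width 3 − 1 = 2.

Yes; width 2.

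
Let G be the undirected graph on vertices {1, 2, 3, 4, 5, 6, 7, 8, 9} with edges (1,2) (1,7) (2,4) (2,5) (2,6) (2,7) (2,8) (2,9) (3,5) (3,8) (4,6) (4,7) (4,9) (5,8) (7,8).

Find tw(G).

A width-2 tree decomposition is:
Bags: B1 = {2, 7, 8}  B2 = {1, 2, 7}  B3 = {2, 5, 8}  B4 = {2, 4, 7}  B5 = {2, 4, 9}  B6 = {3, 5, 8}  B7 = {2, 4, 6}
Tree: B1–B2, B1–B3, B2–B4, B4–B5, B3–B6, B5–B7
Each bag holds 3 vertices, so the decomposition has width 2, which upper-bounds the treewidth. Conversely, {2, 5, 8} is a clique of size 3, and the vertices of any clique must share a bag in every tree decomposition; so some bag has ≥ 3 vertices and tw(G) ≥ 2. Hence tw(G) = 2 exactly.

2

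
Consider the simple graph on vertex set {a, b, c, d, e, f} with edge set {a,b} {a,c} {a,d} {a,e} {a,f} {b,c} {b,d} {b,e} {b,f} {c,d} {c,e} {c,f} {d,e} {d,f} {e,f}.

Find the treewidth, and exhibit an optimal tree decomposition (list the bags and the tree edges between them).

With just one bag of size 6, the width is 6 − 1 = 5, so tw(G) ≤ 5. For the lower bound, the 6 vertices {a, b, c, d, e, f} are pairwise adjacent, and any tree decomposition puts a clique entirely inside one bag — forcing width ≥ 5. The upper and lower bounds meet at 5, so that is the treewidth.

Treewidth 5.
One optimal decomposition is:
Bags: B1 = {a, b, c, d, e, f}
Tree: (single bag)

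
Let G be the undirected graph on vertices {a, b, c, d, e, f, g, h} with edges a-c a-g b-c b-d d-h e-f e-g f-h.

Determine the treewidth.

A width-2 tree decomposition is:
Bags: B1 = {d, f, h}  B2 = {d, e, f}  B3 = {d, e, g}  B4 = {a, d, g}  B5 = {a, c, d}  B6 = {b, c, d}
Tree: B1–B2, B2–B3, B3–B4, B4–B5, B5–B6
The largest bag has 3 vertices, giving width 2; this decomposition certifies tw(G) ≤ 2. The edges d–h–f–e–g–a–c–b–d form a cycle, so G is not a tree and its treewidth is at least 2. Therefore the treewidth is 2.

2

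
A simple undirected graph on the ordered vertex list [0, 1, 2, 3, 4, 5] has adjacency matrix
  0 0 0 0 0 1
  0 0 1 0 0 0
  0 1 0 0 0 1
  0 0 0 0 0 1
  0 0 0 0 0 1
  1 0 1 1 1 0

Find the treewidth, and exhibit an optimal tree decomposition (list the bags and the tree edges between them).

Treewidth 1.
Bags: B1 = {3, 5}  B2 = {0, 5}  B3 = {2, 5}  B4 = {1, 2}  B5 = {4, 5}
Tree: B1–B2, B1–B3, B3–B4, B2–B5

Each bag holds 2 vertices, so the decomposition has width 1, which upper-bounds the treewidth. G has an edge, so its treewidth is at least 1. Hence tw(G) = 1 exactly.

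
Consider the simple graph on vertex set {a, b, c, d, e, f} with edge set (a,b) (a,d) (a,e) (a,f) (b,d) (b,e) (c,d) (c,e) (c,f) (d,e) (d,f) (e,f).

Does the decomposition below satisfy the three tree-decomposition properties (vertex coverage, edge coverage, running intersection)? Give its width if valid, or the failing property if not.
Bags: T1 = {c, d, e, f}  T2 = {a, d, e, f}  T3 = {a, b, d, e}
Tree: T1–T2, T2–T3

Checking the three conditions: (i) the bags cover all of {a, b, c, d, e, f}; (ii) for each edge, some bag contains both endpoints; (iii) the bags containing any fixed vertex form a subtree. All hold, so the decomposition is valid with width 4 − 1 = 3.

Yes; width 3.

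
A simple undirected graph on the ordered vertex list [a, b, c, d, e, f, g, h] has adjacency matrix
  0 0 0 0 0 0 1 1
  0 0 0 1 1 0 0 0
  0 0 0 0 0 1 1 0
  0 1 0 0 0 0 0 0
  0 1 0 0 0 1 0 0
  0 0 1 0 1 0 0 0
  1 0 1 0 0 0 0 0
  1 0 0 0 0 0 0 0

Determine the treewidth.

1

A width-1 tree decomposition is:
Bags: B1 = {a, h}  B2 = {a, g}  B3 = {c, g}  B4 = {c, f}  B5 = {e, f}  B6 = {b, e}  B7 = {b, d}
Tree: B1–B2, B2–B3, B3–B4, B4–B5, B5–B6, B6–B7
Each bag holds 2 vertices, so the decomposition has width 1, which upper-bounds the treewidth. Since G has at least one edge (e.g. h–a), it is not an edgeless graph, so tw(G) ≥ 1. The upper and lower bounds meet at 1, so that is the treewidth.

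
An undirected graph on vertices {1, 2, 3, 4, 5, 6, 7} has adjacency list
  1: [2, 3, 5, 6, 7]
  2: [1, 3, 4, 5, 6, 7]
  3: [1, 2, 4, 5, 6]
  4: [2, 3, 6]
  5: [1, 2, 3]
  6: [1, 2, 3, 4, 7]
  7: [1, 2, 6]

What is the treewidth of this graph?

3

A width-3 tree decomposition is:
Bags: B1 = {1, 2, 3, 5}  B2 = {1, 2, 3, 6}  B3 = {1, 2, 6, 7}  B4 = {2, 3, 4, 6}
Tree: B1–B2, B2–B3, B2–B4
The largest bag has 4 vertices, giving width 3; this decomposition certifies tw(G) ≤ 3. Conversely, {1, 2, 3, 5} is a clique of size 4, and the vertices of any clique must share a bag in every tree decomposition; so some bag has ≥ 4 vertices and tw(G) ≥ 3. Therefore the treewidth is 3.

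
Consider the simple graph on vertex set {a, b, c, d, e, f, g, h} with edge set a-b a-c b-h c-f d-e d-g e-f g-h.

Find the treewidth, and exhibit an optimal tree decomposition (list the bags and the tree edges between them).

The largest bag has 3 vertices, giving width 2; this decomposition certifies tw(G) ≤ 2. Since f–c–a–b–h–g–d–e–f is a cycle in G, G is not acyclic. Forests are exactly the graphs of treewidth ≤ 1, so tw(G) ≥ 2. Therefore the treewidth is 2.

Treewidth 2.
One optimal decomposition is:
Bags: B1 = {a, c, f}  B2 = {a, b, f}  B3 = {b, f, h}  B4 = {f, g, h}  B5 = {d, f, g}  B6 = {d, e, f}
Tree: B1–B2, B2–B3, B3–B4, B4–B5, B5–B6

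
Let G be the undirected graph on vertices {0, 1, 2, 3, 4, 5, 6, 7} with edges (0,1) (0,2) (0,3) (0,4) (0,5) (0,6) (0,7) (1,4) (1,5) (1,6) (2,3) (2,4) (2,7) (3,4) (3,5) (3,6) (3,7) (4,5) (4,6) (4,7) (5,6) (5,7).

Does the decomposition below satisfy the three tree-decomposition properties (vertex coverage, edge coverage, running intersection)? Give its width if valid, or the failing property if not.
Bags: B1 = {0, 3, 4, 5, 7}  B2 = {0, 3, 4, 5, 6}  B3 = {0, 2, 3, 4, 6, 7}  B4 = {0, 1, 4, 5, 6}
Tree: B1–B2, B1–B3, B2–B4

A tree decomposition must satisfy three properties: every vertex lies in some bag; for every edge, both endpoints lie together in some bag; and for every vertex, the bags containing it form a connected subtree. Here bags containing vertex 6 are not connected in the tree, so the decomposition is invalid.

No — bags containing vertex 6 are not connected in the tree.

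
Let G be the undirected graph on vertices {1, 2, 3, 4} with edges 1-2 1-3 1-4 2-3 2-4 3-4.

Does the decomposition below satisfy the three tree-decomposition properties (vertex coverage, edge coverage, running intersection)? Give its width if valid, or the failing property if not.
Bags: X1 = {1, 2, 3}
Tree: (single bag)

A tree decomposition must satisfy three properties: every vertex lies in some bag; for every edge, both endpoints lie together in some bag; and for every vertex, the bags containing it form a connected subtree. Here vertex 4 appears in no bag, so the decomposition is invalid.

No — vertex 4 appears in no bag.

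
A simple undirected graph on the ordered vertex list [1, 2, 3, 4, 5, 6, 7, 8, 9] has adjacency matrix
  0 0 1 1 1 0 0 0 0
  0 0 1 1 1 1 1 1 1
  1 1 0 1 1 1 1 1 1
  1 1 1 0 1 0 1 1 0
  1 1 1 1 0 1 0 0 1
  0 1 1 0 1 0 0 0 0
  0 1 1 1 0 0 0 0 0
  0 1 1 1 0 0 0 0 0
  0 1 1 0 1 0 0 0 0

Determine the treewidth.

3

A width-3 tree decomposition is:
Bags: B1 = {2, 3, 5, 9}  B2 = {2, 3, 4, 5}  B3 = {2, 3, 4, 8}  B4 = {2, 3, 4, 7}  B5 = {1, 3, 4, 5}  B6 = {2, 3, 5, 6}
Tree: B1–B2, B2–B3, B2–B4, B2–B5, B2–B6
Each bag holds 4 vertices, so the decomposition has width 3, which upper-bounds the treewidth. Conversely, {1, 3, 4, 5} is a clique of size 4, and the vertices of any clique must share a bag in every tree decomposition; so some bag has ≥ 4 vertices and tw(G) ≥ 3. The upper and lower bounds meet at 3, so that is the treewidth.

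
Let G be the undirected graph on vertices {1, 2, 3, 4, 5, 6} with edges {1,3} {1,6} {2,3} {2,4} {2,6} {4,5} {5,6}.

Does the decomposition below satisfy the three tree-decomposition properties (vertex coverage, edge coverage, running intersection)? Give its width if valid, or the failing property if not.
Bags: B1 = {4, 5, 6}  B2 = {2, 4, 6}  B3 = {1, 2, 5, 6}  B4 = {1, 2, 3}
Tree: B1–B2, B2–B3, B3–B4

A tree decomposition must satisfy three properties: every vertex lies in some bag; for every edge, both endpoints lie together in some bag; and for every vertex, the bags containing it form a connected subtree. Here bags containing vertex 5 are not connected in the tree, so the decomposition is invalid.

No — bags containing vertex 5 are not connected in the tree.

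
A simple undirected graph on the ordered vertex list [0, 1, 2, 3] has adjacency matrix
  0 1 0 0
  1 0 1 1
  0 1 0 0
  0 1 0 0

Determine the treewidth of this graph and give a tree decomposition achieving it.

Every bag has size at most 2, so the width is 2 − 1 = 1 and tw(G) ≤ 1. Any graph with an edge has treewidth ≥ 1, and G has the edge 1–0. The upper and lower bounds meet at 1, so that is the treewidth.

Treewidth 1.
Bags: B1 = {0, 1}  B2 = {1, 3}  B3 = {1, 2}
Tree: B1–B2, B2–B3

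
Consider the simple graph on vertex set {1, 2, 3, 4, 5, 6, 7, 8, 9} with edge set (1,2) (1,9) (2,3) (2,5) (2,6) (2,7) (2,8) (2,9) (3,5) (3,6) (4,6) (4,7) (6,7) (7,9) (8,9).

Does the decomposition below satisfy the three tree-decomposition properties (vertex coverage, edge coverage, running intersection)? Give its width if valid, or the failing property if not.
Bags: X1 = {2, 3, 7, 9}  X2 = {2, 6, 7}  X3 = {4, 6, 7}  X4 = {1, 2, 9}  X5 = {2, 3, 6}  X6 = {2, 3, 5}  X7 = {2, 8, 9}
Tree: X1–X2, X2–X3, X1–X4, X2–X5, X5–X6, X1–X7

No — bags containing vertex 3 are not connected in the tree.

A tree decomposition must satisfy three properties: every vertex lies in some bag; for every edge, both endpoints lie together in some bag; and for every vertex, the bags containing it form a connected subtree. Here bags containing vertex 3 are not connected in the tree, so the decomposition is invalid.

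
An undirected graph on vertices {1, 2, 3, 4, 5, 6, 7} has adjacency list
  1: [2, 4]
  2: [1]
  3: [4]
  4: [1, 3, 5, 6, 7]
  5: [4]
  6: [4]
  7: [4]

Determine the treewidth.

A width-1 tree decomposition is:
Bags: B1 = {4, 6}  B2 = {1, 4}  B3 = {4, 5}  B4 = {3, 4}  B5 = {1, 2}  B6 = {4, 7}
Tree: B1–B2, B2–B3, B2–B4, B2–B5, B4–B6
Each bag holds 2 vertices, so the decomposition has width 1, which upper-bounds the treewidth. Since G has at least one edge (e.g. 6–4), it is not an edgeless graph, so tw(G) ≥ 1. The upper and lower bounds meet at 1, so that is the treewidth.

1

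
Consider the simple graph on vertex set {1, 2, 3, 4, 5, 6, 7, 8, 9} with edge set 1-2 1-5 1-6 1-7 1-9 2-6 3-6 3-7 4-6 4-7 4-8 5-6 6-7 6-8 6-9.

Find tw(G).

2

A width-2 tree decomposition is:
Bags: B1 = {4, 6, 7}  B2 = {4, 6, 8}  B3 = {1, 6, 7}  B4 = {3, 6, 7}  B5 = {1, 5, 6}  B6 = {1, 6, 9}  B7 = {1, 2, 6}
Tree: B1–B2, B1–B3, B3–B4, B3–B5, B3–B6, B3–B7
Every bag has size at most 3, so the width is 3 − 1 = 2 and tw(G) ≤ 2. For the lower bound, the 3 vertices {4, 6, 8} are pairwise adjacent, and any tree decomposition puts a clique entirely inside one bag — forcing width ≥ 2. Hence tw(G) = 2 exactly.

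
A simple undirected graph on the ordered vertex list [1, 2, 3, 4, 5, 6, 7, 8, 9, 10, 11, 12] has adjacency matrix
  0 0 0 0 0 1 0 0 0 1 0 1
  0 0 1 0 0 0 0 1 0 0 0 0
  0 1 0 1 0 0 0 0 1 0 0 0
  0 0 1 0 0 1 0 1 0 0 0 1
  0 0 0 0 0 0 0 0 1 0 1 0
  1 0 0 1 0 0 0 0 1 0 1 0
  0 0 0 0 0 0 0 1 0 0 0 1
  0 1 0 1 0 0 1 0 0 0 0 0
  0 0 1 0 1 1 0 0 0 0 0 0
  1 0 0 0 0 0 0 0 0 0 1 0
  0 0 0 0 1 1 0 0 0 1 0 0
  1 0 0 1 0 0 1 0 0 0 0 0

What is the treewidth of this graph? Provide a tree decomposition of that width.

Every bag has size at most 4, so the width is 4 − 1 = 3 and tw(G) ≤ 3. For the lower bound: the 4 vertex sets {2,7,8}, {3}, {4}, {1,6,9,12} are disjoint, each induces a connected subgraph, and every pair is joined by at least one edge of G. Contracting each set to a single vertex therefore yields K_{4} as a minor, and since treewidth is minor-monotone, tw(G) ≥ tw(K_{4}) = 3. Combining the bounds, tw(G) = 3.

Treewidth 3.
One optimal decomposition is:
Bags: B1 = {2, 3, 7, 8}  B2 = {3, 4, 7, 8}  B3 = {3, 4, 7, 12}  B4 = {3, 4, 9, 12}  B5 = {4, 6, 9, 12}  B6 = {1, 6, 9, 12}  B7 = {1, 5, 6, 9}  B8 = {1, 5, 6, 11}  B9 = {1, 5, 10, 11}
Tree: B1–B2, B2–B3, B3–B4, B4–B5, B5–B6, B6–B7, B7–B8, B8–B9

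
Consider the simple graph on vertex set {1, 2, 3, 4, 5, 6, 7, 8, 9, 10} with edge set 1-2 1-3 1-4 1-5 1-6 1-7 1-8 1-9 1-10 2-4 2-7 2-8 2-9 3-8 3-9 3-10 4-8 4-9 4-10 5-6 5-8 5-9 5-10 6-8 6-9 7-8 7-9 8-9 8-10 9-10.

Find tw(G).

A width-4 tree decomposition is:
Bags: B1 = {1, 2, 4, 8, 9}  B2 = {1, 4, 8, 9, 10}  B3 = {1, 5, 8, 9, 10}  B4 = {1, 2, 7, 8, 9}  B5 = {1, 3, 8, 9, 10}  B6 = {1, 5, 6, 8, 9}
Tree: B1–B2, B2–B3, B1–B4, B3–B5, B3–B6
The largest bag has 5 vertices, giving width 4; this decomposition certifies tw(G) ≤ 4. On the other hand G contains the 5-clique {1, 2, 4, 8, 9}. A clique must lie in a single bag of any decomposition, so no decomposition can have width below 4. Therefore the treewidth is 4.

4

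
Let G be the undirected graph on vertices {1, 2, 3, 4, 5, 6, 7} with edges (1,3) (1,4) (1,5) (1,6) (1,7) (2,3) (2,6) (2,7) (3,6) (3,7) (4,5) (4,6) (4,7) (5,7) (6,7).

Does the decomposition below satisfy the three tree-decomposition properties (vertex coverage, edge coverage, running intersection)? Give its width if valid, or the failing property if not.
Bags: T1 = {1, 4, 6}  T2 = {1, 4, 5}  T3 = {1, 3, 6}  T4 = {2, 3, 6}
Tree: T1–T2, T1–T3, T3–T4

A tree decomposition must satisfy three properties: every vertex lies in some bag; for every edge, both endpoints lie together in some bag; and for every vertex, the bags containing it form a connected subtree. Here vertex 7 appears in no bag, so the decomposition is invalid.

No — vertex 7 appears in no bag.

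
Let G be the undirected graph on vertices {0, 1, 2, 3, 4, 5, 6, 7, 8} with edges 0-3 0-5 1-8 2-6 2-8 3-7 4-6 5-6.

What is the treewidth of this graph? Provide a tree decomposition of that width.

Treewidth 1.
One such decomposition:
Bags: B1 = {2, 6}  B2 = {5, 6}  B3 = {2, 8}  B4 = {0, 5}  B5 = {0, 3}  B6 = {4, 6}  B7 = {1, 8}  B8 = {3, 7}
Tree: B1–B2, B1–B3, B2–B4, B4–B5, B2–B6, B3–B7, B5–B8

Every bag has size at most 2, so the width is 2 − 1 = 1 and tw(G) ≤ 1. G has an edge, so its treewidth is at least 1. Therefore the treewidth is 1.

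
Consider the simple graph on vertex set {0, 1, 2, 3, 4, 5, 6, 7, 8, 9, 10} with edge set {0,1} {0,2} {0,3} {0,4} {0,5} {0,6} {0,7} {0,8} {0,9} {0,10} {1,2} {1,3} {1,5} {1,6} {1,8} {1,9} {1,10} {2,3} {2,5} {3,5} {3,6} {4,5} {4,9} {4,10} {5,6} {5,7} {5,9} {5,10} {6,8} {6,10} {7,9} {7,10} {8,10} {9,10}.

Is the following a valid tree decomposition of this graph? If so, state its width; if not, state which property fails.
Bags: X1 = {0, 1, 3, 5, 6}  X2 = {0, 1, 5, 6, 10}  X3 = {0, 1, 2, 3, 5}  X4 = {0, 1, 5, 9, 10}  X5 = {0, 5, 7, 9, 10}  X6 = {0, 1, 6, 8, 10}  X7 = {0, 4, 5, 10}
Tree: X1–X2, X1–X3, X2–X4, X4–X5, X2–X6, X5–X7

No — edge (9,4) lies in no bag.

A tree decomposition must satisfy three properties: every vertex lies in some bag; for every edge, both endpoints lie together in some bag; and for every vertex, the bags containing it form a connected subtree. Here edge (9,4) lies in no bag, so the decomposition is invalid.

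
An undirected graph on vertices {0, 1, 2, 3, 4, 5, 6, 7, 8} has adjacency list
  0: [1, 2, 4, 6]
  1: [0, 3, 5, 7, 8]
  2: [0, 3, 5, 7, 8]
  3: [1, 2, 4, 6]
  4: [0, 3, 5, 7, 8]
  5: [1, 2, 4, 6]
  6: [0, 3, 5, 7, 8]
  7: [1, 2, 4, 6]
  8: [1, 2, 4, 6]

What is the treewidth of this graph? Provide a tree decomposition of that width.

Each bag holds 5 vertices, so the decomposition has width 4, which upper-bounds the treewidth. For the lower bound: the 5 vertex sets {1,3}, {4,8}, {0,2}, {6}, {7} are disjoint, each induces a connected subgraph, and every pair is joined by at least one edge of G. Contracting each set to a single vertex therefore yields K_{5} as a minor, and since treewidth is minor-monotone, tw(G) ≥ tw(K_{5}) = 4. Combining the bounds, tw(G) = 4.

Treewidth 4.
Bags: B1 = {1, 2, 3, 4, 6}  B2 = {1, 2, 4, 6, 8}  B3 = {0, 1, 2, 4, 6}  B4 = {1, 2, 4, 6, 7}  B5 = {1, 2, 4, 5, 6}
Tree: B1–B2, B2–B3, B3–B4, B4–B5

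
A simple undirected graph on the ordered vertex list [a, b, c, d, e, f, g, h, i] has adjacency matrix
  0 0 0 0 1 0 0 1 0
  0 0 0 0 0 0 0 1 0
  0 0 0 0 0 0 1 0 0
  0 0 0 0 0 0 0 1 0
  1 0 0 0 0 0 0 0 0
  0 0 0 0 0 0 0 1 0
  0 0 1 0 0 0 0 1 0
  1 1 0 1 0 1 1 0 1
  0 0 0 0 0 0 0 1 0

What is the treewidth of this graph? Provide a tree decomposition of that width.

Treewidth 1.
Bags: B1 = {c, g}  B2 = {g, h}  B3 = {a, h}  B4 = {a, e}  B5 = {b, h}  B6 = {d, h}  B7 = {h, i}  B8 = {f, h}
Tree: B1–B2, B2–B3, B3–B4, B2–B5, B5–B6, B2–B7, B5–B8

Each bag holds 2 vertices, so the decomposition has width 1, which upper-bounds the treewidth. G has an edge, so its treewidth is at least 1. The upper and lower bounds meet at 1, so that is the treewidth.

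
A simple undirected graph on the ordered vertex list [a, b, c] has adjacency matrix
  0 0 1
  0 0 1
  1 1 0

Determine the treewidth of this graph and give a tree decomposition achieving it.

Every bag has size at most 2, so the width is 2 − 1 = 1 and tw(G) ≤ 1. Any graph with an edge has treewidth ≥ 1, and G has the edge b–c. Therefore the treewidth is 1.

Treewidth 1.
One optimal decomposition is:
Bags: B1 = {b, c}  B2 = {a, c}
Tree: B1–B2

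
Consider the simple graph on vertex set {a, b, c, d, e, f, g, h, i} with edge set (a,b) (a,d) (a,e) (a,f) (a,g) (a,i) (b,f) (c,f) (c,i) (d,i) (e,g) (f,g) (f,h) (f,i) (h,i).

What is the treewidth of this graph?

A width-2 tree decomposition is:
Bags: B1 = {a, f, i}  B2 = {a, d, i}  B3 = {a, b, f}  B4 = {a, f, g}  B5 = {a, e, g}  B6 = {c, f, i}  B7 = {f, h, i}
Tree: B1–B2, B1–B3, B1–B4, B4–B5, B1–B6, B1–B7
Each bag holds 3 vertices, so the decomposition has width 2, which upper-bounds the treewidth. On the other hand G contains the 3-clique {a, d, i}. A clique must lie in a single bag of any decomposition, so no decomposition can have width below 2. The upper and lower bounds meet at 2, so that is the treewidth.

2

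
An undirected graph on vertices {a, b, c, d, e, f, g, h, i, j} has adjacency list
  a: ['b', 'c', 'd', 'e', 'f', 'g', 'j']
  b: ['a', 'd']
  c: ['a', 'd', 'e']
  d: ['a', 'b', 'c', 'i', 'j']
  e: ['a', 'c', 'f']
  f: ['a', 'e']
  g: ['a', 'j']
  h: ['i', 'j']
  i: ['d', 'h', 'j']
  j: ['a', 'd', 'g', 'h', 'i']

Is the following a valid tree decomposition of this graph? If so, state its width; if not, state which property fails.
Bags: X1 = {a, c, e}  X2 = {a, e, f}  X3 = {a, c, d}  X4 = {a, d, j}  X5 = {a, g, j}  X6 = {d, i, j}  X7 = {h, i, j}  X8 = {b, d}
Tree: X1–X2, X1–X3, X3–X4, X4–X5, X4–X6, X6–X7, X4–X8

No — edge (a,b) lies in no bag.

A tree decomposition must satisfy three properties: every vertex lies in some bag; for every edge, both endpoints lie together in some bag; and for every vertex, the bags containing it form a connected subtree. Here edge (a,b) lies in no bag, so the decomposition is invalid.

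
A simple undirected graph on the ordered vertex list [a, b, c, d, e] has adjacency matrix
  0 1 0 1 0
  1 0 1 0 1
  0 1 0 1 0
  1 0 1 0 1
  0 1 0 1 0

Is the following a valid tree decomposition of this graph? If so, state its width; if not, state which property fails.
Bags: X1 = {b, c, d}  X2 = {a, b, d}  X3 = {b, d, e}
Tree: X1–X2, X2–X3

Yes; width 2.

Every vertex of G appears in some bag (union = {a, b, c, d, e}); every edge is covered by a bag; and for each vertex v the set of bags containing v is connected in the bag tree. The decomposition is therefore valid. The largest bag has 3 vertices, so the width is 2.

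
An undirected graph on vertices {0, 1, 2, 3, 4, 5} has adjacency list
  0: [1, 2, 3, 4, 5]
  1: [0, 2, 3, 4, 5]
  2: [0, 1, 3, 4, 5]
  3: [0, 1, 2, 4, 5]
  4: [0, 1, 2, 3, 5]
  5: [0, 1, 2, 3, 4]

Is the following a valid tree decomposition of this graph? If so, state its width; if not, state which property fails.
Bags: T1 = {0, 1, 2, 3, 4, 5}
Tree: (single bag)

Vertex coverage: the bags together contain {0, 1, 2, 3, 4, 5}, the full vertex set. Edge coverage: each edge of G has both endpoints in at least one bag. Running intersection: for every vertex, the bags containing it form a connected subtree. All three properties hold, so this is a valid tree decomposition of width max|bag| − 1 = 5, and hence tw(G) ≤ 5.

Yes; width 5.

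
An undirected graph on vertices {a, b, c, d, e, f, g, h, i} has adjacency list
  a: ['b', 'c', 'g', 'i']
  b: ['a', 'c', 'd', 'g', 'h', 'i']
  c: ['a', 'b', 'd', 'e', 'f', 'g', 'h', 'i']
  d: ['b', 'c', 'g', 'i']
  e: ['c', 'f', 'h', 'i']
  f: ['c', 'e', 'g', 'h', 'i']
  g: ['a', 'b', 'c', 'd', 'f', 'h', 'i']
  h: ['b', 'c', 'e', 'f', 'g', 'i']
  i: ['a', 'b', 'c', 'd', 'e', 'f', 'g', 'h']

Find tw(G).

4

A width-4 tree decomposition is:
Bags: B1 = {c, f, g, h, i}  B2 = {c, e, f, h, i}  B3 = {b, c, g, h, i}  B4 = {b, c, d, g, i}  B5 = {a, b, c, g, i}
Tree: B1–B2, B1–B3, B3–B4, B3–B5
Each bag holds 5 vertices, so the decomposition has width 4, which upper-bounds the treewidth. For the lower bound, the 5 vertices {c, f, g, h, i} are pairwise adjacent, and any tree decomposition puts a clique entirely inside one bag — forcing width ≥ 4. Combining the bounds, tw(G) = 4.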